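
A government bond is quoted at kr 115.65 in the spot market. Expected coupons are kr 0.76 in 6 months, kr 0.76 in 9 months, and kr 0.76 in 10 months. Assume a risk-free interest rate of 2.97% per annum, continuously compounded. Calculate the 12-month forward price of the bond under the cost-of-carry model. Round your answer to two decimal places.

kr 116.84

PV(coupons) I = 0.76·e^(−0.0297·6/12) + 0.76·e^(−0.0297·9/12) + 0.76·e^(−0.0297·10/12)
I = 0.7488 + 0.7433 + 0.7414 = 2.2335
F = (S − I)·e^(rT) = (115.65 − 2.2335) · e^(0.0297·12/12)
= 113.4165 · e^0.029700 = 113.4165 × 1.030145 = kr 116.84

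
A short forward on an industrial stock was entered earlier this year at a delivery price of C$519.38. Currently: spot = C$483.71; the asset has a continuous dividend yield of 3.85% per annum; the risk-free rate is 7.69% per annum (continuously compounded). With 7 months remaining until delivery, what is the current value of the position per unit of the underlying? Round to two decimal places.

C$23.63

Current fair forward for the remaining 7 months: F = S·e^((r − q)·T), (r − q) = 0.0769 − 0.0385 = 0.0384
F = 483.71 · e^(0.0384 × 7/12) = 483.71 × 1.022653 = 494.6675
Value of long forward = (F − K)·e^(−rT) = (494.6675 − 519.38) · e^(−0.0769·7/12)
= -24.7125 × 0.956133 = -23.63
Short position value = −(long value) = C$23.63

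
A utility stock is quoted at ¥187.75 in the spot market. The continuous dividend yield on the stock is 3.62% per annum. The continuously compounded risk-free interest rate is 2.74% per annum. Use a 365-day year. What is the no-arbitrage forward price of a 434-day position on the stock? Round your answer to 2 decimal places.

F = S·e^((r − q)T) = 187.75 · e^((0.0274 − 0.0362) × 434/365)
= 187.75 · e^-0.010464 = 187.75 × 0.989591
F = ¥185.80

¥185.80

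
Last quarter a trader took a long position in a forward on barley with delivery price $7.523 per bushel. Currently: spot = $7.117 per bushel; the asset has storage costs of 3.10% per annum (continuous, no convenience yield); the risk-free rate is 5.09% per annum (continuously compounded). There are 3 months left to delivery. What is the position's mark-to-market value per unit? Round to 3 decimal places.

-$0.256 per bushel

Current fair forward for the remaining 3 months: F = S·e^((r + u)·T), (r + u) = 0.0509 + 0.0310 = 0.0819
F = 7.117 · e^(0.0819 × 3/12) = 7.117 × 1.020686 = 7.2642
Value of long forward = (F − K)·e^(−rT) = (7.2642 − 7.523) · e^(−0.0509·3/12)
= -0.2588 × 0.987356 = -0.256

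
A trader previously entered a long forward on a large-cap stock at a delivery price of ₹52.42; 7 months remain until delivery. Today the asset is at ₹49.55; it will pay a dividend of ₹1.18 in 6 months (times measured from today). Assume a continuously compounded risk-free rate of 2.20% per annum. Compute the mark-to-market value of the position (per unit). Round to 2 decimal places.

-₹3.37

PV(remaining dividends) I = 1.18·e^(−0.0220·6/12) = 1.1671
Current forward F = (S − I)·e^(rT) = (49.55 − 1.1671)·e^(0.0220·7/12) = 48.3829 × 1.012916 = 49.0078
Value (long) = (F − K)·e^(−rT) = (49.0078 − 52.42) × 0.987249 = -3.3687
Value = -₹3.37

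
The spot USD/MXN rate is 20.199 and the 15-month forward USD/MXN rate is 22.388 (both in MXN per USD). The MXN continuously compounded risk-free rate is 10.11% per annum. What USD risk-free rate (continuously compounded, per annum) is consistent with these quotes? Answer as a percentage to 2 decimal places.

1.88%

F = S·e^((r_MXN − r_USD)T) ⇒ r_USD = r_MXN − ln(F/S)/T
ln(22.388/20.199) = 0.102892; /(15/12) = 0.082314
r_USD = 0.1011 − 0.082314 = 0.018786
r_USD = 1.88%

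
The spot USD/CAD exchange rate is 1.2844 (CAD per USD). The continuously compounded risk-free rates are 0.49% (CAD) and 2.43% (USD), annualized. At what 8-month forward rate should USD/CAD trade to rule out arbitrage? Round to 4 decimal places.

1.2679

F = S·e^((r_CAD − r_USD)T) = 1.2844 · e^((0.0049 − 0.0243) × 8/12)
= 1.2844 · e^-0.012933 = 1.2844 × 0.987150
F = 1.2679 CAD per USD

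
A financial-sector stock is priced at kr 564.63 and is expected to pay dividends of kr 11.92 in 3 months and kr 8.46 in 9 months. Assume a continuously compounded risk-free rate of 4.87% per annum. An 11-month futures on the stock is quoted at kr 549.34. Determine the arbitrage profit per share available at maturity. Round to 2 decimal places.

PV(dividends) I = 11.92·e^(−0.0487·3/12) + 8.46·e^(−0.0487·9/12) = 19.9323
Fair futures F* = (S − I)·e^(rT) = (564.63 − 19.9323)·e^0.044642 = 544.6977 × 1.045653 = 569.5648
Market kr 549.34 < fair 569.5648: forward underpriced → reverse cash-and-carry (short the stock, invest proceeds at r, pay the dividends, go long the forward).
Profit at T = |F_mkt − F*| = |549.34 − 569.5648| = kr 20.22 per share

kr 20.22 per share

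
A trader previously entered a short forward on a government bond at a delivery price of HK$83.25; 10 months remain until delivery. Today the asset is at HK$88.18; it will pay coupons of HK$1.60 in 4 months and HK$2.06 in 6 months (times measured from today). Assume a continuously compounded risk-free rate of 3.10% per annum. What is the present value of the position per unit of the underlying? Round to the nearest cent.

PV(remaining coupons) I = 1.60·e^(−0.0310·4/12) + 2.06·e^(−0.0310·6/12) = 3.6119
Current forward F = (S − I)·e^(rT) = (88.18 − 3.6119)·e^(0.0310·10/12) = 84.5681 × 1.026170 = 86.7812
Value (long) = (F − K)·e^(−rT) = (86.7812 − 83.25) × 0.974497 = 3.4411
Short position value = −(long value) = -HK$3.44

-HK$3.44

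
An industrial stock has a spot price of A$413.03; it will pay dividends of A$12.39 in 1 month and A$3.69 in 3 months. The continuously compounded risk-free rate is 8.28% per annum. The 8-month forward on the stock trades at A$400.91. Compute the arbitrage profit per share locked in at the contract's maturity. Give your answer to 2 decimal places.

A$18.74 per share

PV(dividends) I = 12.39·e^(−0.0828·1/12) + 3.69·e^(−0.0828·3/12) = 15.9192
Fair forward F* = (S − I)·e^(rT) = (413.03 − 15.9192)·e^0.055200 = 397.1108 × 1.056752 = 419.6476
Market A$400.91 < fair 419.6476: forward underpriced → reverse cash-and-carry (short the stock, invest proceeds at r, pay the dividends, go long the forward).
Profit at T = |F_mkt − F*| = |400.91 − 419.6476| = A$18.74 per share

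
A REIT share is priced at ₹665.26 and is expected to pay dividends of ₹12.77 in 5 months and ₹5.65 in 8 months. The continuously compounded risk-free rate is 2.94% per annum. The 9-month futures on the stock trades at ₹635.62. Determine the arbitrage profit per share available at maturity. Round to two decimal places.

₹25.91 per share

PV(dividends) I = 12.77·e^(−0.0294·5/12) + 5.65·e^(−0.0294·8/12) = 18.1549
Fair futures F* = (S − I)·e^(rT) = (665.26 − 18.1549)·e^0.022050 = 647.1051 × 1.022295 = 661.5323
Market ₹635.62 < fair 661.5323: forward underpriced → reverse cash-and-carry (short the stock, invest proceeds at r, pay the dividends, go long the forward).
Profit at T = |F_mkt − F*| = |635.62 − 661.5323| = ₹25.91 per share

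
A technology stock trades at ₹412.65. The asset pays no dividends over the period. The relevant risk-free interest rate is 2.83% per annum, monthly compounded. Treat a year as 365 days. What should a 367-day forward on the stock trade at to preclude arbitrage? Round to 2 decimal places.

₹424.55

F = S · (1+r/12)^(12T)
= 412.65 × 1.028829
F = ₹424.55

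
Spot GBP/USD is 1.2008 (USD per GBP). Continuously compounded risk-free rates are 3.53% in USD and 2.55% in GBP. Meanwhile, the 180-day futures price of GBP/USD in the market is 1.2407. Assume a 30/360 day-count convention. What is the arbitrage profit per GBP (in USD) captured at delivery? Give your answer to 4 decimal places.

0.0340 per GBP (in USD)

Fair futures: F* = S·e^(carry·T), with carry = (r_USD − r_GBP) = 0.0353 − 0.0255 = 0.0098
F* = 1.2008 · e^(0.0098 × 180/360) = 1.2008 · e^0.004900 = 1.2008 × 1.004912 = 1.2067
Market 1.2407 > fair 1.2067: forward overpriced → cash-and-carry (buy spot, short the forward).
At maturity, profit = |F_mkt − F*| = |1.2407 − 1.2067| = 0.0340 per GBP (in USD)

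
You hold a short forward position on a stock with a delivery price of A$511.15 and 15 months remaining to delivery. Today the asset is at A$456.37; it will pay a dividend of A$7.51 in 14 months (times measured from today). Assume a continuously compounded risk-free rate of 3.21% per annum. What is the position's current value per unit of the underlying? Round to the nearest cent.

A$41.91

PV(remaining dividends) I = 7.51·e^(−0.0321·14/12) = 7.2340
Current forward F = (S − I)·e^(rT) = (456.37 − 7.2340)·e^(0.0321·15/12) = 449.1360 × 1.040941 = 467.5241
Value (long) = (F − K)·e^(−rT) = (467.5241 − 511.15) × 0.960669 = -41.9100
Short position value = −(long value) = A$41.91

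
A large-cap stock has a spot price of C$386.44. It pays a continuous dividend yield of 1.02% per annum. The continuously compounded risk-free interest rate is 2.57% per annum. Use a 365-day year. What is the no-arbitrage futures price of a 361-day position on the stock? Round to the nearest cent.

F = S·e^((r − q)T) = 386.44 · e^((0.0257 − 0.0102) × 361/365)
= 386.44 · e^0.015330 = 386.44 × 1.015448
F = C$392.41

C$392.41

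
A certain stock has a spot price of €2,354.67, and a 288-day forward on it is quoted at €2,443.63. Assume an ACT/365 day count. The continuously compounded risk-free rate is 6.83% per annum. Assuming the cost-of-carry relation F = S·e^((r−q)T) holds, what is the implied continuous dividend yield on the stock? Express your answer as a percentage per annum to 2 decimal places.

From F = S·e^((r−q)T): (r − q) = ln(F/S)/T
ln(2443.63/2354.67) = ln(1.037780) = 0.037084
(r − q) = 0.037084 / (288/365) = 0.046999
q = r − ln(F/S)/T = 0.0683 − 0.046999 = 0.021301
q = 2.13%

2.13%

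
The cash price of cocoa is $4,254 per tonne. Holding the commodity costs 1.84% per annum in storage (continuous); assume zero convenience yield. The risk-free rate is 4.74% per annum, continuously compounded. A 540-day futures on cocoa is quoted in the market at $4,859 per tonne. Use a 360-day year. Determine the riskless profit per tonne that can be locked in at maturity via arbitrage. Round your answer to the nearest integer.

Fair futures: F* = S·e^(carry·T), with carry = (r + u) = 0.0474 + 0.0184 = 0.0658
F* = 4254 · e^(0.0658 × 540/360) = 4254 · e^0.098700 = 4254 × 1.103735 = $4695.2887
Market $4859 > fair $4695.2887: forward overpriced → cash-and-carry (buy spot, short the forward).
At maturity, profit = |F_mkt − F*| = |4859 − 4695.2887| = $164 per tonne

$164 per tonne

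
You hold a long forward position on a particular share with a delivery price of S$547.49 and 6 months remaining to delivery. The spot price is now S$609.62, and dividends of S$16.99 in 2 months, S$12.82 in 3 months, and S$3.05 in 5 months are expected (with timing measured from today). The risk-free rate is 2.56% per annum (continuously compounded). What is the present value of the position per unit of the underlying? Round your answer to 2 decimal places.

S$36.42

PV(remaining dividends) I = 16.99·e^(−0.0256·2/12) + 12.82·e^(−0.0256·3/12) + 3.05·e^(−0.0256·5/12) = 32.6735
Current forward F = (S − I)·e^(rT) = (609.62 − 32.6735)·e^(0.0256·6/12) = 576.9465 × 1.012882 = 584.3787
Value (long) = (F − K)·e^(−rT) = (584.3787 − 547.49) × 0.987282 = 36.4195
Value = S$36.42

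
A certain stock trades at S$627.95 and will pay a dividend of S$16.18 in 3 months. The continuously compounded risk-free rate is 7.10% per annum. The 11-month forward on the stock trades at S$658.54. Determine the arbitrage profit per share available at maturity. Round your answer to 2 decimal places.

S$5.33 per share

PV(dividends) I = 16.18·e^(−0.0710·3/12) = 15.8953
Fair forward F* = (S − I)·e^(rT) = (627.95 − 15.8953)·e^0.065083 = 612.0547 × 1.067248 = 653.2142
Market S$658.54 > fair 653.2142: forward overpriced → cash-and-carry (borrow at r, buy the stock and collect the dividends, short the forward).
Profit at T = |F_mkt − F*| = |658.54 − 653.2142| = S$5.33 per share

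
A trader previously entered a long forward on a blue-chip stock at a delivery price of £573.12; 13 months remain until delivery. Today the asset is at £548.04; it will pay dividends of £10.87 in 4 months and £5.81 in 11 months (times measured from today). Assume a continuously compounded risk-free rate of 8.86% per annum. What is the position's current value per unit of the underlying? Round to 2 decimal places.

PV(remaining dividends) I = 10.87·e^(−0.0886·4/12) + 5.81·e^(−0.0886·11/12) = 15.9105
Current forward F = (S − I)·e^(rT) = (548.04 − 15.9105)·e^(0.0886·13/12) = 532.1295 × 1.100741 = 585.7368
Value (long) = (F − K)·e^(−rT) = (585.7368 − 573.12) × 0.908479 = 11.4621
Value = £11.46

£11.46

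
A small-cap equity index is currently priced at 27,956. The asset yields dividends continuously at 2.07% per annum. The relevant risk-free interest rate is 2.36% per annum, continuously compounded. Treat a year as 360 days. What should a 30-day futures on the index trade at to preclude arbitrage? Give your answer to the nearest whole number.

F = S·e^((r − q)T) = 27956 · e^((0.0236 − 0.0207) × 30/360)
= 27956 · e^0.000242 = 27956 × 1.000242
F = 27,963

27,963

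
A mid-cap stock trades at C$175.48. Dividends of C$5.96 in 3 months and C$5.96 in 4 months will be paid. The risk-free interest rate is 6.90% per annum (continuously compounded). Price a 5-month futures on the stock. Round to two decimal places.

C$168.57

PV(dividends) I = 5.96·e^(−0.0690·3/12) + 5.96·e^(−0.0690·4/12)
I = 5.8581 + 5.8245 = 11.6826
F = (S − I)·e^(rT) = (175.48 − 11.6826) · e^(0.0690·5/12)
= 163.7974 · e^0.028750 = 163.7974 × 1.029167 = C$168.57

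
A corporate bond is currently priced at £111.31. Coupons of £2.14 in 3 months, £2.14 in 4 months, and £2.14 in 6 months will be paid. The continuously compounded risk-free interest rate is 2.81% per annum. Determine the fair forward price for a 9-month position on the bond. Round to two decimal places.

£107.19

PV(coupons) I = 2.14·e^(−0.0281·3/12) + 2.14·e^(−0.0281·4/12) + 2.14·e^(−0.0281·6/12)
I = 2.1250 + 2.1200 + 2.1101 = 6.3551
F = (S − I)·e^(rT) = (111.31 − 6.3551) · e^(0.0281·9/12)
= 104.9549 · e^0.021075 = 104.9549 × 1.021299 = £107.19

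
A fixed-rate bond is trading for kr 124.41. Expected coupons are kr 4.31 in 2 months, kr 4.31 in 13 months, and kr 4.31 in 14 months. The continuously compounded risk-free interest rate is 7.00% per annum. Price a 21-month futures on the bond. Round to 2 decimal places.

kr 126.80

PV(coupons) I = 4.31·e^(−0.0700·2/12) + 4.31·e^(−0.0700·13/12) + 4.31·e^(−0.0700·14/12)
I = 4.2600 + 3.9952 + 3.9720 = 12.2272
F = (S − I)·e^(rT) = (124.41 − 12.2272) · e^(0.0700·21/12)
= 112.1828 · e^0.122500 = 112.1828 × 1.130319 = kr 126.80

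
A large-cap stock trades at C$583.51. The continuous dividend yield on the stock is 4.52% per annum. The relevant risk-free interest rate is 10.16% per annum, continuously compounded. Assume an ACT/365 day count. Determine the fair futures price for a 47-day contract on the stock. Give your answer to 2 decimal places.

F = S·e^((r − q)T) = 583.51 · e^((0.1016 − 0.0452) × 47/365)
= 583.51 · e^0.007262 = 583.51 × 1.007288
F = C$587.76

C$587.76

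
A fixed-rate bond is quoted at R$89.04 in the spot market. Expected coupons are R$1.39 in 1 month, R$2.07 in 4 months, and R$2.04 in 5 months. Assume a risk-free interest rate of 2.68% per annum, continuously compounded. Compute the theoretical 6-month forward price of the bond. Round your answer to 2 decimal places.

PV(coupons) I = 1.39·e^(−0.0268·1/12) + 2.07·e^(−0.0268·4/12) + 2.04·e^(−0.0268·5/12)
I = 1.3869 + 2.0516 + 2.0173 = 5.4558
F = (S − I)·e^(rT) = (89.04 − 5.4558) · e^(0.0268·6/12)
= 83.5842 · e^0.013400 = 83.5842 × 1.013490 = R$84.71

R$84.71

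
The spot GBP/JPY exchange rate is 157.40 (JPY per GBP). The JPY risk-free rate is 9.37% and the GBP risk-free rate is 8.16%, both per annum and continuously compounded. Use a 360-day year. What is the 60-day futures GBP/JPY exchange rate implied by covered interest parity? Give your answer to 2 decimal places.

157.72

F = S·e^((r_JPY − r_GBP)T) = 157.40 · e^((0.0937 − 0.0816) × 60/360)
= 157.40 · e^0.002017 = 157.40 × 1.002019
F = 157.72 JPY per GBP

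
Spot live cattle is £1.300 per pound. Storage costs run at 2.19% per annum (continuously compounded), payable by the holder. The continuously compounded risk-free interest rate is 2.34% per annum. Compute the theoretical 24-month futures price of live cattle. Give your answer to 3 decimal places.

Net carry = r + u − y = 0.0234 + 0.0219 − 0.0000 = 0.0453
F = S·e^((r+u−y)T) = 1.300 · e^(0.0453 × 24/12) = 1.300 · e^0.090600
= 1.300 × 1.094831 = £1.423 per pound

£1.423 per pound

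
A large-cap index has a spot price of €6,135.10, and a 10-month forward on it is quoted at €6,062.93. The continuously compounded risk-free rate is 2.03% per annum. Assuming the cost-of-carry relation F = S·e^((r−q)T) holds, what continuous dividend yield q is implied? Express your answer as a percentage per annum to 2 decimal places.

From F = S·e^((r−q)T): (r − q) = ln(F/S)/T
ln(6062.93/6135.10) = ln(0.988237) = -0.011833
(r − q) = -0.011833 / (10/12) = -0.014200
q = r − ln(F/S)/T = 0.0203 + 0.014200 = 0.034500
q = 3.45%

3.45%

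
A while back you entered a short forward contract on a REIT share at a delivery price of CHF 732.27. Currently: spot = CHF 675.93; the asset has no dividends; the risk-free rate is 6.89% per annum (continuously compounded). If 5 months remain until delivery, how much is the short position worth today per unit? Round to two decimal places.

Current fair forward for the remaining 5 months: F = S·e^(r·T), r = 0.0689
F = 675.93 · e^(0.0689 × 5/12) = 675.93 × 1.029124 = 695.6158
Value of long forward = (F − K)·e^(−rT) = (695.6158 − 732.27) · e^(−0.0689·5/12)
= -36.6542 × 0.971700 = -35.62
Short position value = −(long value) = CHF 35.62

CHF 35.62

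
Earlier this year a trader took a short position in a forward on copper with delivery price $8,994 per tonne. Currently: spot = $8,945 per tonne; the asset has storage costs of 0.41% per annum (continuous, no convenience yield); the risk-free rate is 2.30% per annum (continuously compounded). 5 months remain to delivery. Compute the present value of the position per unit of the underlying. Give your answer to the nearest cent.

Current fair forward for the remaining 5 months: F = S·e^((r + u)·T), (r + u) = 0.0230 + 0.0041 = 0.0271
F = 8945 · e^(0.0271 × 5/12) = 8945 × 1.01135566 = 9046.5764
Value of long forward = (F − K)·e^(−rT) = (9046.5764 − 8994) · e^(−0.0230·5/12)
= 52.5764 × 0.99046244 = 52.07
Short position value = −(long value) = -$52.07

-$52.07 per tonne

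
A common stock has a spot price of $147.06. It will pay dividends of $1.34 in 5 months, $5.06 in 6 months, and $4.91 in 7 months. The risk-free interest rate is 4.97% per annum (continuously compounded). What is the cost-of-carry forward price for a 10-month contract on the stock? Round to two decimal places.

$141.79

PV(dividends) I = 1.34·e^(−0.0497·5/12) + 5.06·e^(−0.0497·6/12) + 4.91·e^(−0.0497·7/12)
I = 1.3125 + 4.9358 + 4.7697 = 11.0180
F = (S − I)·e^(rT) = (147.06 − 11.0180) · e^(0.0497·10/12)
= 136.0420 · e^0.041417 = 136.0420 × 1.042287 = $141.79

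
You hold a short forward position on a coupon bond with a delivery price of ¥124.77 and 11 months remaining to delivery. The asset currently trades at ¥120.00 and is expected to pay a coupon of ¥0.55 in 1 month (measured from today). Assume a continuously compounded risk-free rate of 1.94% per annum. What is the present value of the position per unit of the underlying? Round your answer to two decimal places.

PV(remaining coupons) I = 0.55·e^(−0.0194·1/12) = 0.5491
Current forward F = (S − I)·e^(rT) = (120.00 − 0.5491)·e^(0.0194·11/12) = 119.4509 × 1.017942 = 121.5941
Value (long) = (F − K)·e^(−rT) = (121.5941 − 124.77) × 0.982374 = -3.1199
Short position value = −(long value) = ¥3.12

¥3.12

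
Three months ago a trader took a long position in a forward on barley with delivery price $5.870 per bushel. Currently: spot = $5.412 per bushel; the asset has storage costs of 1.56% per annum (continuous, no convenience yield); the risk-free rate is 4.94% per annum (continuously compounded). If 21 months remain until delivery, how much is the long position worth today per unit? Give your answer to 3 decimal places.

Current fair forward for the remaining 21 months: F = S·e^((r + u)·T), (r + u) = 0.0494 + 0.0156 = 0.0650
F = 5.412 · e^(0.0650 × 21/12) = 5.412 × 1.120472 = 6.0640
Value of long forward = (F − K)·e^(−rT) = (6.0640 − 5.870) · e^(−0.0494·21/12)
= 0.1940 × 0.917181 = 0.178

$0.178 per bushel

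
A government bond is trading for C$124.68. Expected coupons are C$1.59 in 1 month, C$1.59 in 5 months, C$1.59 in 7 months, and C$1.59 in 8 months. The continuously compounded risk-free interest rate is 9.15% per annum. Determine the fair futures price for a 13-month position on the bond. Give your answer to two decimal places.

C$130.92

PV(coupons) I = 1.59·e^(−0.0915·1/12) + 1.59·e^(−0.0915·5/12) + 1.59·e^(−0.0915·7/12) + 1.59·e^(−0.0915·8/12)
I = 1.5779 + 1.5305 + 1.5074 + 1.4959 = 6.1117
F = (S − I)·e^(rT) = (124.68 − 6.1117) · e^(0.0915·13/12)
= 118.5683 · e^0.099125 = 118.5683 × 1.104204 = C$130.92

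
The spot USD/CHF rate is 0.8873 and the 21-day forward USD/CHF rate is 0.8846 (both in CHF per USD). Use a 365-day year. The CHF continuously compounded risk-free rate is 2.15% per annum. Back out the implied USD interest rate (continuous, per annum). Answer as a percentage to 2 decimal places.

F = S·e^((r_CHF − r_USD)T) ⇒ r_USD = r_CHF − ln(F/S)/T
ln(0.8846/0.8873) = -0.003048; /(21/365) = -0.052977
r_USD = 0.0215 + 0.052977 = 0.074477
r_USD = 7.45%

7.45%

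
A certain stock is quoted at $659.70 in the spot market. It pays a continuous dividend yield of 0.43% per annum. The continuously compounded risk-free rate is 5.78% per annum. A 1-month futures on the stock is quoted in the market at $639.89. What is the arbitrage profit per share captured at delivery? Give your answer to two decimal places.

$22.76 per share

Fair futures: F* = S·e^(carry·T), with carry = (r − q) = 0.0578 − 0.0043 = 0.0535
F* = 659.70 · e^(0.0535 × 1/12) = 659.70 · e^0.004458 = 659.70 × 1.004468 = $662.6475
Market $639.89 < fair $662.6475: forward underpriced → reverse cash-and-carry (short spot, go long the forward).
At maturity, profit = |F_mkt − F*| = |639.89 − 662.6475| = $22.76 per share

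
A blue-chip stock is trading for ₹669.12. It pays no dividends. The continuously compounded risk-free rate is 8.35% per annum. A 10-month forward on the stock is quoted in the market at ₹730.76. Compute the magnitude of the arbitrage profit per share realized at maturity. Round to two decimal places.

₹13.42 per share

Fair forward: F* = S·e^(carry·T), with carry = r = 0.0835
F* = 669.12 · e^(0.0835 × 10/12) = 669.12 · e^0.069583 = 669.12 × 1.072061 = ₹717.3375
Market ₹730.76 > fair ₹717.3375: forward overpriced → cash-and-carry (buy spot, short the forward).
At maturity, profit = |F_mkt − F*| = |730.76 − 717.3375| = ₹13.42 per share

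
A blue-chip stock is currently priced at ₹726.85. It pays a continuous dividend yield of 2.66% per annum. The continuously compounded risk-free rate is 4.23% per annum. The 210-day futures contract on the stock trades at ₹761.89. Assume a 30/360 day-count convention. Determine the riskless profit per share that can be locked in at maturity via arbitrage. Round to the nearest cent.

Fair futures: F* = S·e^(carry·T), with carry = (r − q) = 0.0423 − 0.0266 = 0.0157
F* = 726.85 · e^(0.0157 × 210/360) = 726.85 · e^0.009158 = 726.85 × 1.009200 = ₹733.5370
Market ₹761.89 > fair ₹733.5370: forward overpriced → cash-and-carry (buy spot, short the forward).
At maturity, profit = |F_mkt − F*| = |761.89 − 733.5370| = ₹28.35 per share

₹28.35 per share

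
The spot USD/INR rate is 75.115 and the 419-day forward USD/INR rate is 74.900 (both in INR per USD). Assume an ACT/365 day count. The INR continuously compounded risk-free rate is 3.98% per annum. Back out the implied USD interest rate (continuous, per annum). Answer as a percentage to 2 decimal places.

F = S·e^((r_INR − r_USD)T) ⇒ r_USD = r_INR − ln(F/S)/T
ln(74.900/75.115) = -0.002866; /(419/365) = -0.002497
r_USD = 0.0398 + 0.002497 = 0.042297
r_USD = 4.23%

4.23%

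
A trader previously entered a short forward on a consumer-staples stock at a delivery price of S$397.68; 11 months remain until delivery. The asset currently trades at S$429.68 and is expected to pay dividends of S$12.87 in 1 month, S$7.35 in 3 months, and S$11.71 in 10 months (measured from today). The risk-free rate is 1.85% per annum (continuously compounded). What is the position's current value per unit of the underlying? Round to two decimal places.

-S$6.99

PV(remaining dividends) I = 12.87·e^(−0.0185·1/12) + 7.35·e^(−0.0185·3/12) + 11.71·e^(−0.0185·10/12) = 31.6971
Current forward F = (S − I)·e^(rT) = (429.68 − 31.6971)·e^(0.0185·11/12) = 397.9829 × 1.017103 = 404.7896
Value (long) = (F − K)·e^(−rT) = (404.7896 − 397.68) × 0.983185 = 6.9901
Short position value = −(long value) = -S$6.99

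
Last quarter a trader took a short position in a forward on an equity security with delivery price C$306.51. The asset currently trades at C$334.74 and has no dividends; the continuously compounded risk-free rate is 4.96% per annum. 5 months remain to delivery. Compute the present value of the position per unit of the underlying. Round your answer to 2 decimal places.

-C$34.50

Current fair forward for the remaining 5 months: F = S·e^(r·T), r = 0.0496
F = 334.74 · e^(0.0496 × 5/12) = 334.74 × 1.020882 = 341.7300
Value of long forward = (F − K)·e^(−rT) = (341.7300 − 306.51) · e^(−0.0496·5/12)
= 35.2200 × 0.979545 = 34.50
Short position value = −(long value) = -C$34.50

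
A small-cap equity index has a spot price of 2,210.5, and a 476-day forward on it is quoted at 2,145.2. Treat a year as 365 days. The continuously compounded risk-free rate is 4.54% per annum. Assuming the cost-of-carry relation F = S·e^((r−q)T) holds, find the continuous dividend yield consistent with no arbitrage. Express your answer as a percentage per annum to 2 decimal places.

From F = S·e^((r−q)T): (r − q) = ln(F/S)/T
ln(2145.2/2210.5) = ln(0.970459) = -0.029986
(r − q) = -0.029986 / (476/365) = -0.022993
q = r − ln(F/S)/T = 0.0454 + 0.022993 = 0.068393
q = 6.84%

6.84%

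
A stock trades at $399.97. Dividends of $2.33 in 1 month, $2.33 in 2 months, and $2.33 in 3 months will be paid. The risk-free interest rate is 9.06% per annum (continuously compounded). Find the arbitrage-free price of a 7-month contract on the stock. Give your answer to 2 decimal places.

$414.42

PV(dividends) I = 2.33·e^(−0.0906·1/12) + 2.33·e^(−0.0906·2/12) + 2.33·e^(−0.0906·3/12)
I = 2.3125 + 2.2951 + 2.2778 = 6.8854
F = (S − I)·e^(rT) = (399.97 − 6.8854) · e^(0.0906·7/12)
= 393.0846 · e^0.052850 = 393.0846 × 1.054271 = $414.42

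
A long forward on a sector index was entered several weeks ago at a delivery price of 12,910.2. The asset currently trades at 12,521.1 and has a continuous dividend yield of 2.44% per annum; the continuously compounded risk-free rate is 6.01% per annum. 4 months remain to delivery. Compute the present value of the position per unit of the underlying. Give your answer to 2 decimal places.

-234.46

Current fair forward for the remaining 4 months: F = S·e^((r − q)·T), (r − q) = 0.0601 − 0.0244 = 0.0357
F = 12521.1 · e^(0.0357 × 4/12) = 12521.1 × 1.01197109 = 12670.9912
Value of long forward = (F − K)·e^(−rT) = (12670.9912 − 12910.2) · e^(−0.0601·4/12)
= -239.2088 × 0.98016600 = -234.46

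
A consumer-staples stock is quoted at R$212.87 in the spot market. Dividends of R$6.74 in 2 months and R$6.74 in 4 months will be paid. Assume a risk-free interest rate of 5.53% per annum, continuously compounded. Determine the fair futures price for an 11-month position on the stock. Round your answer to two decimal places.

R$209.95

PV(dividends) I = 6.74·e^(−0.0553·2/12) + 6.74·e^(−0.0553·4/12)
I = 6.6782 + 6.6169 = 13.2951
F = (S − I)·e^(rT) = (212.87 − 13.2951) · e^(0.0553·11/12)
= 199.5749 · e^0.050692 = 199.5749 × 1.051999 = R$209.95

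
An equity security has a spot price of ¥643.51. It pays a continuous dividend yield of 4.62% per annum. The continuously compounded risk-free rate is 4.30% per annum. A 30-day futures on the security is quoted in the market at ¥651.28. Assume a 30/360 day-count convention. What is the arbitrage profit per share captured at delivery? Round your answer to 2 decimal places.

Fair futures: F* = S·e^(carry·T), with carry = (r − q) = 0.0430 − 0.0462 = -0.0032
F* = 643.51 · e^(-0.0032 × 30/360) = 643.51 · e^-0.000267 = 643.51 × 0.999733 = ¥643.3382
Market ¥651.28 > fair ¥643.3382: forward overpriced → cash-and-carry (buy spot, short the forward).
At maturity, profit = |F_mkt − F*| = |651.28 − 643.3382| = ¥7.94 per share

¥7.94 per share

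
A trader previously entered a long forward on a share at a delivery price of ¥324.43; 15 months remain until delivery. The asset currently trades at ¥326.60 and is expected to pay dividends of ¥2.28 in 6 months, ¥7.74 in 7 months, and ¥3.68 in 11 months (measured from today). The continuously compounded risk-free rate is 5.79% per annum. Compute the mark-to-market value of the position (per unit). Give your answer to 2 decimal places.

PV(remaining dividends) I = 2.28·e^(−0.0579·6/12) + 7.74·e^(−0.0579·7/12) + 3.68·e^(−0.0579·11/12) = 13.1877
Current forward F = (S − I)·e^(rT) = (326.60 − 13.1877)·e^(0.0579·15/12) = 313.4123 × 1.075058 = 336.9364
Value (long) = (F − K)·e^(−rT) = (336.9364 − 324.43) × 0.930182 = 11.6332
Value = ¥11.63

¥11.63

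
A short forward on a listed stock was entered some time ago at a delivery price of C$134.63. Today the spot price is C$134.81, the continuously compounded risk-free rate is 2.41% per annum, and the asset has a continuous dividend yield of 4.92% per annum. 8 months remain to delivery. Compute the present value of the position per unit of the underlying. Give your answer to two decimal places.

Current fair forward for the remaining 8 months: F = S·e^((r − q)·T), (r − q) = 0.0241 − 0.0492 = -0.0251
F = 134.81 · e^(-0.0251 × 8/12) = 134.81 × 0.983406 = 132.5730
Value of long forward = (F − K)·e^(−rT) = (132.5730 − 134.63) · e^(−0.0241·8/12)
= -2.0570 × 0.984062 = -2.02
Short position value = −(long value) = C$2.02

C$2.02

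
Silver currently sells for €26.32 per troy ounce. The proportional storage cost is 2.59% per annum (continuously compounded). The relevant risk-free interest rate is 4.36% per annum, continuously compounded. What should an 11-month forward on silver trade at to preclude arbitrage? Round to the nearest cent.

Net carry = r + u − y = 0.0436 + 0.0259 − 0.0000 = 0.0695
F = S·e^((r+u−y)T) = 26.32 · e^(0.0695 × 11/12) = 26.32 · e^0.063708
= 26.32 × 1.065781 = €28.05 per troy ounce

€28.05 per troy ounce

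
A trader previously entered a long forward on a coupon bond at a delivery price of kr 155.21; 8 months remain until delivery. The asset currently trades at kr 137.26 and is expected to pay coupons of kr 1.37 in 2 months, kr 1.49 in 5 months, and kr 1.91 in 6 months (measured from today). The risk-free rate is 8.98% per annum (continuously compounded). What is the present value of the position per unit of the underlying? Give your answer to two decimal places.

PV(remaining coupons) I = 1.37·e^(−0.0898·2/12) + 1.49·e^(−0.0898·5/12) + 1.91·e^(−0.0898·6/12) = 4.6111
Current forward F = (S − I)·e^(rT) = (137.26 − 4.6111)·e^(0.0898·8/12) = 132.6489 × 1.061695 = 140.8327
Value (long) = (F − K)·e^(−rT) = (140.8327 − 155.21) × 0.941890 = -13.5418
Value = -kr 13.54

-kr 13.54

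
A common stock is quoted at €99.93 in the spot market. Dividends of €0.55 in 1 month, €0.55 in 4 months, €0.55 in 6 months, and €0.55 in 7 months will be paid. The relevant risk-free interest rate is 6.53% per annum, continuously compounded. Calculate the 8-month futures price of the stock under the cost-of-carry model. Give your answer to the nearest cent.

PV(dividends) I = 0.55·e^(−0.0653·1/12) + 0.55·e^(−0.0653·4/12) + 0.55·e^(−0.0653·6/12) + 0.55·e^(−0.0653·7/12)
I = 0.5470 + 0.5382 + 0.5323 + 0.5294 = 2.1469
F = (S − I)·e^(rT) = (99.93 − 2.1469) · e^(0.0653·8/12)
= 97.7831 · e^0.043533 = 97.7831 × 1.044494 = €102.13

€102.13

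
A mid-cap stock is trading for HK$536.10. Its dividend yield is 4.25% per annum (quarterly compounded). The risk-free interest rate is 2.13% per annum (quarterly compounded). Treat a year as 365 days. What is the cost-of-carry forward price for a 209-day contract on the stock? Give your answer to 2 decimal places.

HK$529.68

F = S · (1+r/4)^(4T) / (1+q/4)^(4T)
= 536.10 × 1.012238 / 1.024503 = 536.10 × 0.988028
F = HK$529.68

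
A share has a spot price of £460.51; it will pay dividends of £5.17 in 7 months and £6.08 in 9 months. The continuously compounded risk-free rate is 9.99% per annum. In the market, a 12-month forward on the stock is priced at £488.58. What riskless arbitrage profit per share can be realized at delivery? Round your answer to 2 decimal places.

£8.69 per share

PV(dividends) I = 5.17·e^(−0.0999·7/12) + 6.08·e^(−0.0999·9/12) = 10.5184
Fair forward F* = (S − I)·e^(rT) = (460.51 − 10.5184)·e^0.099900 = 449.9916 × 1.105060 = 497.2677
Market £488.58 < fair 497.2677: forward underpriced → reverse cash-and-carry (short the stock, invest proceeds at r, pay the dividends, go long the forward).
Profit at T = |F_mkt − F*| = |488.58 − 497.2677| = £8.69 per share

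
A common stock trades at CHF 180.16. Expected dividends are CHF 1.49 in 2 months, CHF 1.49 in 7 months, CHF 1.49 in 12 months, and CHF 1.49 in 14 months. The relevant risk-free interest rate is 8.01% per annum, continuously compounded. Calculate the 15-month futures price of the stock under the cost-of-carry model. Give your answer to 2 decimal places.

CHF 192.92

PV(dividends) I = 1.49·e^(−0.0801·2/12) + 1.49·e^(−0.0801·7/12) + 1.49·e^(−0.0801·12/12) + 1.49·e^(−0.0801·14/12)
I = 1.4702 + 1.4220 + 1.3753 + 1.3571 = 5.6246
F = (S − I)·e^(rT) = (180.16 − 5.6246) · e^(0.0801·15/12)
= 174.5354 · e^0.100125 = 174.5354 × 1.105309 = CHF 192.92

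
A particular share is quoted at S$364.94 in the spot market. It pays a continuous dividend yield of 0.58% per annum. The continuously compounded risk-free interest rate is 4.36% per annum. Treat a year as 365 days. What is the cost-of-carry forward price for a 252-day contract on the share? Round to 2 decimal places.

S$374.59

F = S·e^((r − q)T) = 364.94 · e^((0.0436 − 0.0058) × 252/365)
= 364.94 · e^0.026098 = 364.94 × 1.026442
F = S$374.59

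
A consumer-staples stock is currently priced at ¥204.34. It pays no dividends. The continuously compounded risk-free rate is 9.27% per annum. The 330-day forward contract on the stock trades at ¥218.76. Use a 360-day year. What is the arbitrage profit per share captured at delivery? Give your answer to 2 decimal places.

¥3.70 per share

Fair forward: F* = S·e^(carry·T), with carry = r = 0.0927
F* = 204.34 · e^(0.0927 × 330/360) = 204.34 · e^0.084975 = 204.34 × 1.088690 = ¥222.4629
Market ¥218.76 < fair ¥222.4629: forward underpriced → reverse cash-and-carry (short spot, go long the forward).
At maturity, profit = |F_mkt − F*| = |218.76 − 222.4629| = ¥3.70 per share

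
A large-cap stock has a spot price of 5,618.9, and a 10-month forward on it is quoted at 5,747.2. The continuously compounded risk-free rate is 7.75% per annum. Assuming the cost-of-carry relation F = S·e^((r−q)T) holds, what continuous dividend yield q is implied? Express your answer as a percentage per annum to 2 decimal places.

From F = S·e^((r−q)T): (r − q) = ln(F/S)/T
ln(5747.2/5618.9) = ln(1.022834) = 0.022577
(r − q) = 0.022577 / (10/12) = 0.027092
q = r − ln(F/S)/T = 0.0775 − 0.027092 = 0.050408
q = 5.04%

5.04%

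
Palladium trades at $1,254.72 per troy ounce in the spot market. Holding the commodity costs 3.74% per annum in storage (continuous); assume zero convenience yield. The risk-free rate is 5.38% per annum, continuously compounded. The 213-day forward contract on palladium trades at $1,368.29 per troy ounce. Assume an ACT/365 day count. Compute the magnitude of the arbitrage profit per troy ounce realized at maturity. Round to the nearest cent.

$44.98 per troy ounce

Fair forward: F* = S·e^(carry·T), with carry = (r + u) = 0.0538 + 0.0374 = 0.0912
F* = 1254.72 · e^(0.0912 × 213/365) = 1254.72 · e^0.05322082 = 1254.72 × 1.05466251 = $1323.3061
Market $1368.29 > fair $1323.3061: forward overpriced → cash-and-carry (buy spot, short the forward).
At maturity, profit = |F_mkt − F*| = |1368.29 − 1323.3061| = $44.98 per troy ounce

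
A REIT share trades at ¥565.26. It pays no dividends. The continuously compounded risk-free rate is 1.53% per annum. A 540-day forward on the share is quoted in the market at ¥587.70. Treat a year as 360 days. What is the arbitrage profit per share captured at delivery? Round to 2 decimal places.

Fair forward: F* = S·e^(carry·T), with carry = r = 0.0153
F* = 565.26 · e^(0.0153 × 540/360) = 565.26 · e^0.022950 = 565.26 × 1.023215 = ¥578.3825
Market ¥587.70 > fair ¥578.3825: forward overpriced → cash-and-carry (buy spot, short the forward).
At maturity, profit = |F_mkt − F*| = |587.70 − 578.3825| = ¥9.32 per share

¥9.32 per share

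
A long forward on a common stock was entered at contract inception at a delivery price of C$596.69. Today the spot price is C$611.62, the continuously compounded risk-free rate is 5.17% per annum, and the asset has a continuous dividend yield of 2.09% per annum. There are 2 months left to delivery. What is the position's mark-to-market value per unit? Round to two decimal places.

Current fair forward for the remaining 2 months: F = S·e^((r − q)·T), (r − q) = 0.0517 − 0.0209 = 0.0308
F = 611.62 · e^(0.0308 × 2/12) = 611.62 × 1.005147 = 614.7680
Value of long forward = (F − K)·e^(−rT) = (614.7680 − 596.69) · e^(−0.0517·2/12)
= 18.0780 × 0.991420 = 17.92

C$17.92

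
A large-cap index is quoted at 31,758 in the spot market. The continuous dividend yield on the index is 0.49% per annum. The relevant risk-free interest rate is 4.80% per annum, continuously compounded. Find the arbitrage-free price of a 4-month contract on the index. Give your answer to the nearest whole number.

32,218

F = S·e^((r − q)T) = 31758 · e^((0.0480 − 0.0049) × 4/12)
= 31758 · e^0.014367 = 31758 × 1.014471
F = 32,218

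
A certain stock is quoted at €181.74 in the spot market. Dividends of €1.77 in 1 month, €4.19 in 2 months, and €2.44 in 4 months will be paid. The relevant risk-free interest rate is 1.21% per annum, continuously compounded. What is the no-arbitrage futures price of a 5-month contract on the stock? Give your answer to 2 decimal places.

€174.24

PV(dividends) I = 1.77·e^(−0.0121·1/12) + 4.19·e^(−0.0121·2/12) + 2.44·e^(−0.0121·4/12)
I = 1.7682 + 4.1816 + 2.4302 = 8.3800
F = (S − I)·e^(rT) = (181.74 − 8.3800) · e^(0.0121·5/12)
= 173.3600 · e^0.005042 = 173.3600 × 1.005055 = €174.24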